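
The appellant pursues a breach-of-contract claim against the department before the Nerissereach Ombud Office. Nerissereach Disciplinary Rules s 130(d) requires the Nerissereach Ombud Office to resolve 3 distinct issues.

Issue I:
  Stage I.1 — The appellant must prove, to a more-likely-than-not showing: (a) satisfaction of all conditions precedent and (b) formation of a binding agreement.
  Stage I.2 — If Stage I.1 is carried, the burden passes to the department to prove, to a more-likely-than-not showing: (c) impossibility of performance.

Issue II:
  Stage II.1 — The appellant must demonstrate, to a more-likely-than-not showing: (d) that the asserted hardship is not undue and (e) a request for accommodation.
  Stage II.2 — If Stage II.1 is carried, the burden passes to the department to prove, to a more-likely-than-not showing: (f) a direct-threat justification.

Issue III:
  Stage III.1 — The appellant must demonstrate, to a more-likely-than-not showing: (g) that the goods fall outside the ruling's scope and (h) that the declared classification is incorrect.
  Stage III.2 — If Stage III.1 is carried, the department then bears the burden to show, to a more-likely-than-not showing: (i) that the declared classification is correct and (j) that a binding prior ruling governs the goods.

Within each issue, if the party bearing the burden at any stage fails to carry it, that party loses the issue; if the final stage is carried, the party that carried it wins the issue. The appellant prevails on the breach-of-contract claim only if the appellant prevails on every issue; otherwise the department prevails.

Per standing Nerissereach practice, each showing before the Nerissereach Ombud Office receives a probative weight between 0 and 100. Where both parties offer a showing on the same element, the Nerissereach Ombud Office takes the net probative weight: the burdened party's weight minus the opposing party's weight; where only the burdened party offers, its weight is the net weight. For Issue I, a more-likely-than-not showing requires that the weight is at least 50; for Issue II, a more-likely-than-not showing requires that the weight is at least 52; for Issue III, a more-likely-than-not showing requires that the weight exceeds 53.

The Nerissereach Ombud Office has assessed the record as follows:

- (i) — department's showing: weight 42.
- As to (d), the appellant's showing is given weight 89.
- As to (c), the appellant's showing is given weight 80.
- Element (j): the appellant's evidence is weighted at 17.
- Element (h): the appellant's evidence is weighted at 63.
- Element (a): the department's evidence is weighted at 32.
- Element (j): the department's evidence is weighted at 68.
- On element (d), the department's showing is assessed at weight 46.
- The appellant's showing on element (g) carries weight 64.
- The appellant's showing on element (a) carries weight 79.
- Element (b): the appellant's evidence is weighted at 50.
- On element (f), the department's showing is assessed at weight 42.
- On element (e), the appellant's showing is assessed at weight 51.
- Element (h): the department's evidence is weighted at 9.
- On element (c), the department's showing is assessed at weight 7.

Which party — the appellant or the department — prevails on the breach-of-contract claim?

— Issue I —
Stage I.1 (appellant, a more-likely-than-not showing, weight is at least 50): (a) net 79−32=47 < 50 — fails; (b) 50 ≥ 50 — meets.
  Stage I.1 not carried; the appellant fails its burden.
The department prevails on this issue.
— Issue II —
At Stage II.1 the appellant must meet a more-likely-than-not showing (weight is at least 52): on (d) the weight is 89 less the opposing 46 gives net 43, < 52, so (d) does not meet the standard; on (e) the weight is 51, which does not reach 52, so (e) does not meet the standard.
  Not every element is met, so the appellant fails to carry Stage II.1.
The analysis ends at Stage II.1; the department prevails on this issue.
— Issue III —
Stage III.1 — burden on appellant; standard: a more-likely-than-not showing (weight exceeds 53).
    (g): 64 > 53 [met]
    (h): 63 − 9 = 54 > 53 [met]
  Stage III.1 carried; the burden shifts to the department.
Stage III.2 — burden on department; standard: a more-likely-than-not showing (weight exceeds 53).
    (i): 42 ≤ 53 [not met]
    (j): 68 − 17 = 51 ≤ 53 [not met]
  Not every element is met, so the department fails to carry Stage III.2.
So the appellant prevails on this issue.
Per-issue: Issue I → department; Issue II → department; Issue III → appellant. The appellant must prevail on every issue; overall, the department prevails.

department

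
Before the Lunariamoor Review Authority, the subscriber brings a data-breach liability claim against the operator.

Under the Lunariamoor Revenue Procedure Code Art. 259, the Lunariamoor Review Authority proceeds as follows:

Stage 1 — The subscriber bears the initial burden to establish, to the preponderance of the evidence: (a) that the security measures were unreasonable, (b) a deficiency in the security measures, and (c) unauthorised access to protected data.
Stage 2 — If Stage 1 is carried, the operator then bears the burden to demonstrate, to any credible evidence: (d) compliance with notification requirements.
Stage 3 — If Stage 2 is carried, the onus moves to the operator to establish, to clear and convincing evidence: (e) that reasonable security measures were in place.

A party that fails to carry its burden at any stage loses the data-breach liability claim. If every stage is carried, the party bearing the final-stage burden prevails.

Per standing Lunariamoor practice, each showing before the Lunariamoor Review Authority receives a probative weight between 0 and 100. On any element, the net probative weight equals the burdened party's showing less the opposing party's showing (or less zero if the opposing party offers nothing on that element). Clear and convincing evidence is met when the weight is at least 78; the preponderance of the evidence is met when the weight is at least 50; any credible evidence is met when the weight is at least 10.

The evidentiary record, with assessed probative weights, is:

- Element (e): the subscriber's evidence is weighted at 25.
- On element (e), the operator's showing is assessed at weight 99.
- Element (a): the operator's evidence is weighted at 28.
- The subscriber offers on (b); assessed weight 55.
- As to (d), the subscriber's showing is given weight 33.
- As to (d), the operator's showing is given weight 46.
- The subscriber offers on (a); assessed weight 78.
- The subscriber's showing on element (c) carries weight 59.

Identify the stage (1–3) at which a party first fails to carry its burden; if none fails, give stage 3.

stage 3

Stage 1 (subscriber, the preponderance of the evidence, weight is at least 50): (a) net 78−28=50 ≥ 50 — meets; (b) 55 ≥ 50 — meets; (c) 59 ≥ 50 — meets.
  Stage 1 carried; the burden shifts to the operator.
Stage 2 (operator, any credible evidence, weight is at least 10): (d) net 46−33=13 ≥ 10 — meets.
  All elements met. The operator retains the burden for Stage 3.
Stage 3 (operator, clear and convincing evidence, weight is at least 78): (e) net 99−25=74 < 78 — fails.
  Not every element is met, so the operator fails to carry Stage 3.
So the subscriber prevails.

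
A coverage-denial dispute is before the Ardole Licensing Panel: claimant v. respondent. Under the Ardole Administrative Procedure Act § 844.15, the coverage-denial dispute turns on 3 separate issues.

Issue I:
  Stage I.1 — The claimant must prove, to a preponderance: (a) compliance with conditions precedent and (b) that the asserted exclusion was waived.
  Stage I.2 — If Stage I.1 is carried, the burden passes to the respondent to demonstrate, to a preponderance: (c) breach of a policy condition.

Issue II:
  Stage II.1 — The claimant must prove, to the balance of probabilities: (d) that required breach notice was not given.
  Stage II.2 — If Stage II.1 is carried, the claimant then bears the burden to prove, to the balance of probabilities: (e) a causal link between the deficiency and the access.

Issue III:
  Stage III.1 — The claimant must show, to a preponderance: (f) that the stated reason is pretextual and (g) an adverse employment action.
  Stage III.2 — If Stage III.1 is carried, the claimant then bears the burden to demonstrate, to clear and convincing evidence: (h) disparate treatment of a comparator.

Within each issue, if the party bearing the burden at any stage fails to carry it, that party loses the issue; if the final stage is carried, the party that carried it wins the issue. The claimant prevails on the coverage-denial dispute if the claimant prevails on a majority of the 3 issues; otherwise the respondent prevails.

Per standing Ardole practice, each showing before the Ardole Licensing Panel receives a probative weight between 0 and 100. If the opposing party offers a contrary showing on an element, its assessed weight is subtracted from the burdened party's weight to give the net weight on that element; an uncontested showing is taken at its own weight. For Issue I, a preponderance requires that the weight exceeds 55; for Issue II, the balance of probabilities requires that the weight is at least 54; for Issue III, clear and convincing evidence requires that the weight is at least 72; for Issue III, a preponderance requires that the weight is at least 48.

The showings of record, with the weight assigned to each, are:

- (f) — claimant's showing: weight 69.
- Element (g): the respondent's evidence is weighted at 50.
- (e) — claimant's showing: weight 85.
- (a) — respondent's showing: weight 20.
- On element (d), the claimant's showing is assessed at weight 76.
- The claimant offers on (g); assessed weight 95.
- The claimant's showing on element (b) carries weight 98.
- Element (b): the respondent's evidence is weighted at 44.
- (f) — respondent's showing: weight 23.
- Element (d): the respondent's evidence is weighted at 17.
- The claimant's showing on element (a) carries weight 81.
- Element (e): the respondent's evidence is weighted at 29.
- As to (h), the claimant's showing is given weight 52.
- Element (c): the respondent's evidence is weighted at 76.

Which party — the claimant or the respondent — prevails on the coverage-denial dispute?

— Issue I —
Stage I.1 (claimant, a preponderance, weight exceeds 55): (a) net 81−20=61 > 55 — meets; (b) net 98−44=54 ≤ 55 — fails.
  Stage I.1 not carried; the claimant fails its burden.
So the respondent prevails on this issue.
— Issue II —
Stage II.1 — burden on claimant; standard: the balance of probabilities (weight is at least 54).
    (d): 76 − 17 = 59 ≥ 54 [met]
  Stage II.1 is satisfied; the claimant continues to bear the burden.
Stage II.2 — burden on claimant; standard: the balance of probabilities (weight is at least 54).
    (e): 85 − 29 = 56 ≥ 54 [met]
  The claimant carries the last stage.
Every stage carried; the claimant prevails on this issue.
— Issue III —
Stage III.1 — burden on claimant; standard: a preponderance (weight is at least 48).
    (f): 69 − 23 = 46 < 48 [not met]
    (g): 95 − 50 = 45 < 48 [not met]
  Stage III.1 not carried; the claimant fails its burden.
The respondent prevails on this issue.
Per-issue: Issue I → respondent; Issue II → claimant; Issue III → respondent. The claimant must prevail on a majority of issues; overall, the respondent prevails.

respondent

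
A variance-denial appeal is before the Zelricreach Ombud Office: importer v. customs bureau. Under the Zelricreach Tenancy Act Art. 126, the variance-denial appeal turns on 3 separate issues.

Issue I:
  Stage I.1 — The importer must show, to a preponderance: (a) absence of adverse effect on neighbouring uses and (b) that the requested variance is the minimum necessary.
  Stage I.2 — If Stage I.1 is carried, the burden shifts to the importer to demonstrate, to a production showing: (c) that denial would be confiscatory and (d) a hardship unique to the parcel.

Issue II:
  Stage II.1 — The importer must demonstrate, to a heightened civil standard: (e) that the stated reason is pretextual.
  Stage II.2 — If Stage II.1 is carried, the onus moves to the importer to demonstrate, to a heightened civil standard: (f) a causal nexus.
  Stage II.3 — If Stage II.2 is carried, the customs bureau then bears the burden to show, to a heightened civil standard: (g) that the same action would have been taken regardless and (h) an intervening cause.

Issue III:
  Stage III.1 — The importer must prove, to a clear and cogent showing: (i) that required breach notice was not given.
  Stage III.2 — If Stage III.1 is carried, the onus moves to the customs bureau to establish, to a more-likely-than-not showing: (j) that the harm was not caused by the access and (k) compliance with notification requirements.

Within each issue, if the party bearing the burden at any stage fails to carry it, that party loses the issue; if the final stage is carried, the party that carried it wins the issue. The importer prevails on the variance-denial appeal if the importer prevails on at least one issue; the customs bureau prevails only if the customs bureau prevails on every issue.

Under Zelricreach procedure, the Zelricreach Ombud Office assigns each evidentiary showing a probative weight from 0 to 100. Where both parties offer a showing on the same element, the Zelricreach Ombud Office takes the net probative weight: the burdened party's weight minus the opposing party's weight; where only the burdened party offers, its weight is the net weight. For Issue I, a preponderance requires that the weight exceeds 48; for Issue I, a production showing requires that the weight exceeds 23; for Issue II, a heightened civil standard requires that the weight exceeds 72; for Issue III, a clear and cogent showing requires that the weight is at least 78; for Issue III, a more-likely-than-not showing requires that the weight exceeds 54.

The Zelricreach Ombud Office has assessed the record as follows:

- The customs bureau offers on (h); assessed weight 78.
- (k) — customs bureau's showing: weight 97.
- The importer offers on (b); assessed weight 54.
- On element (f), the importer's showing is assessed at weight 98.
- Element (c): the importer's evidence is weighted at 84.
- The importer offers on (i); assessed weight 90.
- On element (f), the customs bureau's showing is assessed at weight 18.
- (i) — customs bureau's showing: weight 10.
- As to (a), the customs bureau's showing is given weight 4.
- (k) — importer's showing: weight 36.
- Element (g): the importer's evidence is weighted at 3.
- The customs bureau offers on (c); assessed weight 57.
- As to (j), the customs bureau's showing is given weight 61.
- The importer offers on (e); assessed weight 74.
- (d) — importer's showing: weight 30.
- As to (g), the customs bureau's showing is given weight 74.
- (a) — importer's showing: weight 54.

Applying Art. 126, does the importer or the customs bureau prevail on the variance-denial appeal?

— Issue I —
Stage I.1 (importer, a preponderance, weight exceeds 48): (a) net 54−4=50 > 48 — meets; (b) 54 > 48 — meets.
  Stage I.1 is satisfied; the importer continues to bear the burden.
Stage I.2 (importer, a production showing, weight exceeds 23): (c) net 84−57=27 > 23 — meets; (d) 30 > 23 — meets.
  The importer carries the last stage.
All stages carried — the importer prevails on this issue.
— Issue II —
Stage II.1 — burden on importer; standard: a heightened civil standard (weight exceeds 72).
    (e): 74 > 72 [met]
  Stage II.1 carried; the burden remains with the importer.
Stage II.2 — burden on importer; standard: a heightened civil standard (weight exceeds 72).
    (f): 98 − 18 = 80 > 72 [met]
  Stage II.2 is satisfied; the onus moves to the customs bureau.
Stage II.3 — burden on customs bureau; standard: a heightened civil standard (weight exceeds 72).
    (g): 74 − 3 = 71 ≤ 72 [not met]
    (h): 78 > 72 [met]
  Not every element is met, so the customs bureau fails to carry Stage II.3.
The analysis ends at Stage II.3; the importer prevails on this issue.
— Issue III —
Stage III.1 (importer, a clear and cogent showing, weight is at least 78): (i) net 90−10=80 ≥ 78 — meets.
  All elements met. The burden passes to the customs bureau.
Stage III.2 (customs bureau, a more-likely-than-not showing, weight exceeds 54): (j) 61 > 54 — meets; (k) net 97−36=61 > 54 — meets.
  The customs bureau carries the last stage.
With every stage satisfied, the customs bureau prevails on this issue.
Per-issue: Issue I → importer; Issue II → importer; Issue III → customs bureau. The importer must prevail on at least one issue; overall, the importer prevails.

importer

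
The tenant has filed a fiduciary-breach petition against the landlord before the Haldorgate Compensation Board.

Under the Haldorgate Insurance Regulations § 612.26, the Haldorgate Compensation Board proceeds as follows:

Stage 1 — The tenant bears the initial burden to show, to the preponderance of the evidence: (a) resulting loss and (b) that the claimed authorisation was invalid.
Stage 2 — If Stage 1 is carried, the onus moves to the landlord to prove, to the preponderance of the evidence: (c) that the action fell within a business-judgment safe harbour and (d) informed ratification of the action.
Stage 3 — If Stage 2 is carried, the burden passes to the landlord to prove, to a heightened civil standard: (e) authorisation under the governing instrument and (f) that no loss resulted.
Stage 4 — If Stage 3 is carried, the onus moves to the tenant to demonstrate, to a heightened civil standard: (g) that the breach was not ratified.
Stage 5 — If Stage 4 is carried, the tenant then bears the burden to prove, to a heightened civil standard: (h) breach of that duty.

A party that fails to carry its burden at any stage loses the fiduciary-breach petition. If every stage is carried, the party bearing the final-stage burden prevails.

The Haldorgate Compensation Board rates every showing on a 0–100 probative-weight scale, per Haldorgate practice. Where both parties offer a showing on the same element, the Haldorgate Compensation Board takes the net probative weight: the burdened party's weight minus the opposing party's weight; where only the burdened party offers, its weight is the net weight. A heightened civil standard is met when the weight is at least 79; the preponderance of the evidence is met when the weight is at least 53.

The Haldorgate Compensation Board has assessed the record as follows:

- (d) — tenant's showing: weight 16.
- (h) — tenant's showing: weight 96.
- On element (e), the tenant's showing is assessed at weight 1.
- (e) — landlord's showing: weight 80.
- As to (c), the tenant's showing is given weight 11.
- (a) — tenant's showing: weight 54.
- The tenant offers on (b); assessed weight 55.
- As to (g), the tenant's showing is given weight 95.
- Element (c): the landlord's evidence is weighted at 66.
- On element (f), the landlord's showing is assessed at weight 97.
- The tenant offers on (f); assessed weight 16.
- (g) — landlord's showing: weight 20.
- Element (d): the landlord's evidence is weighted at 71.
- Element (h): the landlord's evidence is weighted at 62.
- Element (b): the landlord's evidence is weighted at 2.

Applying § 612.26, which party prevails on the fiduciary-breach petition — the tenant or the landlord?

Stage 1 (tenant, the preponderance of the evidence, weight is at least 53): (a) 54 ≥ 53 — meets; (b) net 55−2=53 ≥ 53 — meets.
  Stage 1 is satisfied; the onus moves to the landlord.
Stage 2 (landlord, the preponderance of the evidence, weight is at least 53): (c) net 66−11=55 ≥ 53 — meets; (d) net 71−16=55 ≥ 53 — meets.
  Stage 2 is satisfied; the landlord continues to bear the burden.
Stage 3 (landlord, a heightened civil standard, weight is at least 79): (e) net 80−1=79 ≥ 79 — meets; (f) net 97−16=81 ≥ 79 — meets.
  Stage 3 carried; the burden shifts to the tenant.
Stage 4 (tenant, a heightened civil standard, weight is at least 79): (g) net 95−20=75 < 79 — fails.
  The tenant does not carry Stage 4.
So the landlord prevails.

landlord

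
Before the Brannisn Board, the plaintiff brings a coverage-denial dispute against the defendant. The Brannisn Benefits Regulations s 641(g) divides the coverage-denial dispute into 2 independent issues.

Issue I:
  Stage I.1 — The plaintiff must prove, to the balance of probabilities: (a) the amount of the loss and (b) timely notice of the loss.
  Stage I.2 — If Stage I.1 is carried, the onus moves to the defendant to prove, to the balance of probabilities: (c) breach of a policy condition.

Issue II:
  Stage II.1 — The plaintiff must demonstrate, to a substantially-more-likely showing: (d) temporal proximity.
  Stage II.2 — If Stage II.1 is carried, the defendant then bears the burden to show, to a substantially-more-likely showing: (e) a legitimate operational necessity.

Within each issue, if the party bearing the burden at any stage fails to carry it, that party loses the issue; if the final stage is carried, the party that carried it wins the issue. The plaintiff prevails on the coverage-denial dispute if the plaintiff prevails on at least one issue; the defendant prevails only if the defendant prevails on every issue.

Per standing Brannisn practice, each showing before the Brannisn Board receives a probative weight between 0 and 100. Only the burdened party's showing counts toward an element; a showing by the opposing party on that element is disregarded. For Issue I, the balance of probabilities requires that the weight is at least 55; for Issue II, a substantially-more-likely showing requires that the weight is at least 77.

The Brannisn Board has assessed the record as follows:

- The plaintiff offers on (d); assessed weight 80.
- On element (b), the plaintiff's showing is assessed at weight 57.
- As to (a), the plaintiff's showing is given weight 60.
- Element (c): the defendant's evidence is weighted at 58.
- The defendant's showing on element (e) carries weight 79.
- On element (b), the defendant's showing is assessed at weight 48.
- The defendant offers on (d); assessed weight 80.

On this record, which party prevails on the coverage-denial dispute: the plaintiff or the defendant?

— Issue I —
At Stage I.1 the plaintiff must meet the balance of probabilities (weight is at least 55): on (a) the weight is 60, which does reach 55, so (a) meets the standard; on (b) the weight is 57 (the defendant's 48 is given no effect), which does reach 55, so (b) meets the standard.
  All elements met. The burden passes to the defendant.
At Stage I.2 the defendant must meet the balance of probabilities (weight is at least 55): on (c) the weight is 58, which does reach 55, so (c) meets the standard.
  The defendant carries the last stage.
Every stage carried; the defendant prevails on this issue.
— Issue II —
Stage II.1 — burden on plaintiff; standard: a substantially-more-likely showing (weight is at least 77).
    (d): 80 (defendant's 80 disregarded) ≥ 77 [met]
  The plaintiff carries Stage II.1; the defendant now bears the burden.
Stage II.2 — burden on defendant; standard: a substantially-more-likely showing (weight is at least 77).
    (e): 79 ≥ 77 [met]
  Stage II.2 carried; the final stage is satisfied.
All stages carried — the defendant prevails on this issue.
Per-issue: Issue I → defendant; Issue II → defendant. The plaintiff must prevail on at least one issue; overall, the defendant prevails.

defendant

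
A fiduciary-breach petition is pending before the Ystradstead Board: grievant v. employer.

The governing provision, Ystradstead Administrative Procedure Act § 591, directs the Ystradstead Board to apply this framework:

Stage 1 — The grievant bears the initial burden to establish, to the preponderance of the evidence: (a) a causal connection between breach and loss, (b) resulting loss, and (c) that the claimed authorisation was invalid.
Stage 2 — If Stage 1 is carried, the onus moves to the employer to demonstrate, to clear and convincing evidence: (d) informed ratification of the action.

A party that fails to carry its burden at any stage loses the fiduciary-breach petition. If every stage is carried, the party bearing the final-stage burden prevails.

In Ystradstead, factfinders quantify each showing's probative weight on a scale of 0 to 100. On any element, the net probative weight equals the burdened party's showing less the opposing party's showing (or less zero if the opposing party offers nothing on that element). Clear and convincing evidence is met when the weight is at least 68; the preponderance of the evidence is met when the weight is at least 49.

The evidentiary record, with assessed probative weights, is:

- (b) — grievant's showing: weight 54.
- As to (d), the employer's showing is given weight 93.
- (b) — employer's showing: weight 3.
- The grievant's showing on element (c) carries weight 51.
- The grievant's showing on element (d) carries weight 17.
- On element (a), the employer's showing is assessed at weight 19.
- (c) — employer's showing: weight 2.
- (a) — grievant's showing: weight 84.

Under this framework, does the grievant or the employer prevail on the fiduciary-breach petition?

employer

At Stage 1 the grievant must meet the preponderance of the evidence (weight is at least 49): on (a) the weight is 84 less the opposing 19 gives net 65, ≥ 49, so (a) meets the standard; on (b) the weight is 54 less the opposing 3 gives net 51, which does reach 49, so (b) meets the standard; on (c) the weight is 51 less the opposing 2 gives net 49, ≥ 49, so (c) meets the standard.
  Stage 1 carried; the burden shifts to the employer.
At Stage 2 the employer must meet clear and convincing evidence (weight is at least 68): on (d) the weight is 93 less the opposing 17 gives net 76, ≥ 68, so (d) meets the standard.
  All elements met at the final stage.
Every stage carried; the employer prevails.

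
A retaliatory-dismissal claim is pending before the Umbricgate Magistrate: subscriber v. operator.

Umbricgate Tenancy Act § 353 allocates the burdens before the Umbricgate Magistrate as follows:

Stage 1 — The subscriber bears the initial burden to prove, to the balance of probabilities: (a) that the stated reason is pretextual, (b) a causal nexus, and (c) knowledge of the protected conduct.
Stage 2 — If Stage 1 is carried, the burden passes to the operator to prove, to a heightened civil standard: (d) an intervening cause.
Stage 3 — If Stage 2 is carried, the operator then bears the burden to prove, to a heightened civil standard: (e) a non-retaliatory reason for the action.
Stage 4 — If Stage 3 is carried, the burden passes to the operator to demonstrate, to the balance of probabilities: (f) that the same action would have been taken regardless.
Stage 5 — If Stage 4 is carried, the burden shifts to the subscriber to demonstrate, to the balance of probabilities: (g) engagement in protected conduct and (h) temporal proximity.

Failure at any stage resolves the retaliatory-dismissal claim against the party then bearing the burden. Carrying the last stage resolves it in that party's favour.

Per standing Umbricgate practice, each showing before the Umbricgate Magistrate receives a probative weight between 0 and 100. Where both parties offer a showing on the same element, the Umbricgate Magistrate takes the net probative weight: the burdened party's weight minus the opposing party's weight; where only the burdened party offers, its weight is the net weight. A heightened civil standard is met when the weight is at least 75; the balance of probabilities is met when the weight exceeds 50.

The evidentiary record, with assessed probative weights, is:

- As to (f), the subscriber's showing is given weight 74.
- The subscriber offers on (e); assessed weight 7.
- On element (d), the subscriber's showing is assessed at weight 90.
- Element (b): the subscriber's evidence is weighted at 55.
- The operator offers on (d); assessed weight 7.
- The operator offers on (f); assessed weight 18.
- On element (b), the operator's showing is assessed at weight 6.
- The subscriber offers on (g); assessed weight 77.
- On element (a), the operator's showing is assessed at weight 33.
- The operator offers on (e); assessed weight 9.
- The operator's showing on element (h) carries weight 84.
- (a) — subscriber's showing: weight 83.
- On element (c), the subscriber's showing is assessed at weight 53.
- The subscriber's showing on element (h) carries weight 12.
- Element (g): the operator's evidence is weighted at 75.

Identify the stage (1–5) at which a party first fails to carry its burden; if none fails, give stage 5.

stage 1

Stage 1 — burden on subscriber; standard: the balance of probabilities (weight exceeds 50).
    (a): 83 − 33 = 50 ≤ 50 [not met]
    (b): 55 − 6 = 49 ≤ 50 [not met]
    (c): 53 > 50 [met]
  Stage 1 not carried; the subscriber fails its burden.
The analysis ends at Stage 1; the operator prevails.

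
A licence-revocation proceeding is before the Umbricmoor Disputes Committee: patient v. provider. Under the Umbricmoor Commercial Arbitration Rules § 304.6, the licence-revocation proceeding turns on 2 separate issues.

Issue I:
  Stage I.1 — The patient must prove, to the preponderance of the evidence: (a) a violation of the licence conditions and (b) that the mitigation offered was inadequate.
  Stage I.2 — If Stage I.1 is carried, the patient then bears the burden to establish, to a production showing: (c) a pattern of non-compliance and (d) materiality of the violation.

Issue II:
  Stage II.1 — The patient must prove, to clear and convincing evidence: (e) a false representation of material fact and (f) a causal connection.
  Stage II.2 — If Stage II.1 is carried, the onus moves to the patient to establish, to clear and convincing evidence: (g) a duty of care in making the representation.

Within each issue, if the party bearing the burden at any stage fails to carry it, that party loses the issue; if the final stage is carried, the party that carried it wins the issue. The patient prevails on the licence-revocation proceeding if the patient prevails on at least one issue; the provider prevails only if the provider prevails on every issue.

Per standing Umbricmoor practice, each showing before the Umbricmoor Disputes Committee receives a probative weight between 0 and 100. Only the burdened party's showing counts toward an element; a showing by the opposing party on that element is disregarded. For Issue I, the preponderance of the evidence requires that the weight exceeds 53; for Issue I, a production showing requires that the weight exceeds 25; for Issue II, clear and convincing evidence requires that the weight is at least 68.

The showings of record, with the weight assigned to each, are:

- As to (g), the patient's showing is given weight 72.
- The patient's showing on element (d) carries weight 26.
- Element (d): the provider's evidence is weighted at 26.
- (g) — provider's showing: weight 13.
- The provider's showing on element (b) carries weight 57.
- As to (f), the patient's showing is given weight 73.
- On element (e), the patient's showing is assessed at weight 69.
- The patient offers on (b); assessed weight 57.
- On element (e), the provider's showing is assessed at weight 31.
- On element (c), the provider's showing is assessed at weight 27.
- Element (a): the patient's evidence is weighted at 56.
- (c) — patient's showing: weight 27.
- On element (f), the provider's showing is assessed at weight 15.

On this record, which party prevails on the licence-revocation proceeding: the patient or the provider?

— Issue I —
Stage I.1 — burden on patient; standard: the preponderance of the evidence (weight exceeds 53).
    (a): 56 > 53 [met]
    (b): 57 (provider's 57 disregarded) > 53 [met]
  Stage I.1 is satisfied; the patient continues to bear the burden.
Stage I.2 — burden on patient; standard: a production showing (weight exceeds 25).
    (c): 27 (provider's 27 disregarded) > 25 [met]
    (d): 26 (provider's 26 disregarded) > 25 [met]
  Stage I.2 carried; the final stage is satisfied.
Every stage carried; the patient prevails on this issue.
— Issue II —
At Stage II.1 the patient must meet clear and convincing evidence (weight is at least 68): on (e) the weight is 69 (the provider's 31 is given no effect), ≥ 68, so (e) meets the standard; on (f) the weight is 73 (the provider's 15 is given no effect), ≥ 68, so (f) meets the standard.
  All elements met. The patient retains the burden for Stage II.2.
At Stage II.2 the patient must meet clear and convincing evidence (weight is at least 68): on (g) the weight is 72 (the provider's 13 is given no effect), which does reach 68, so (g) meets the standard.
  All elements met at the final stage.
With every stage satisfied, the patient prevails on this issue.
Per-issue: Issue I → patient; Issue II → patient. The patient must prevail on at least one issue; overall, the patient prevails.

patient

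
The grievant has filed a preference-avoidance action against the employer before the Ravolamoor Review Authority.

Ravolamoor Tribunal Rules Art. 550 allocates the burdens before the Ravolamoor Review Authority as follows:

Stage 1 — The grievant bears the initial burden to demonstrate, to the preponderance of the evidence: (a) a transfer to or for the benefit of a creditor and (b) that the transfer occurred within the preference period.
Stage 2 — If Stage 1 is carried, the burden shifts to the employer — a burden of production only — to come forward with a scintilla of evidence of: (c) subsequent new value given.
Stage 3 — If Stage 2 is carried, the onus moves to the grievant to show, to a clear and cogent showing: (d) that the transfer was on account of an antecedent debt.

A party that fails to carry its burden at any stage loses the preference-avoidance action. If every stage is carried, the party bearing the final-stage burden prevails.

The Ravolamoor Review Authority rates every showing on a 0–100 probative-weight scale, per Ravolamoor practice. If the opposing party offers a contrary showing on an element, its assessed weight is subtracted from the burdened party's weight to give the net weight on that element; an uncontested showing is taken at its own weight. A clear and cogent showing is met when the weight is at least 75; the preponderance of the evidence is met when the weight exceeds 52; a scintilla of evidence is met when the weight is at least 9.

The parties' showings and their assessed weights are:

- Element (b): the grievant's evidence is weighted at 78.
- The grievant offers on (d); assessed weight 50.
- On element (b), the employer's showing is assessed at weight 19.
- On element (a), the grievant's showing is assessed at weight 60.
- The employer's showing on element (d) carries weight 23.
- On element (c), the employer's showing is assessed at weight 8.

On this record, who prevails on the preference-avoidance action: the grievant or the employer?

Stage 1 (grievant, the preponderance of the evidence, weight exceeds 52): (a) 60 > 52 — meets; (b) net 78−19=59 > 52 — meets.
  Stage 1 is satisfied; the onus moves to the employer.
Stage 2 (employer, a scintilla of evidence, weight is at least 9): (c) 8 < 9 — fails.
  Not every element is met, so the employer fails to carry Stage 2.
The grievant prevails.

grievant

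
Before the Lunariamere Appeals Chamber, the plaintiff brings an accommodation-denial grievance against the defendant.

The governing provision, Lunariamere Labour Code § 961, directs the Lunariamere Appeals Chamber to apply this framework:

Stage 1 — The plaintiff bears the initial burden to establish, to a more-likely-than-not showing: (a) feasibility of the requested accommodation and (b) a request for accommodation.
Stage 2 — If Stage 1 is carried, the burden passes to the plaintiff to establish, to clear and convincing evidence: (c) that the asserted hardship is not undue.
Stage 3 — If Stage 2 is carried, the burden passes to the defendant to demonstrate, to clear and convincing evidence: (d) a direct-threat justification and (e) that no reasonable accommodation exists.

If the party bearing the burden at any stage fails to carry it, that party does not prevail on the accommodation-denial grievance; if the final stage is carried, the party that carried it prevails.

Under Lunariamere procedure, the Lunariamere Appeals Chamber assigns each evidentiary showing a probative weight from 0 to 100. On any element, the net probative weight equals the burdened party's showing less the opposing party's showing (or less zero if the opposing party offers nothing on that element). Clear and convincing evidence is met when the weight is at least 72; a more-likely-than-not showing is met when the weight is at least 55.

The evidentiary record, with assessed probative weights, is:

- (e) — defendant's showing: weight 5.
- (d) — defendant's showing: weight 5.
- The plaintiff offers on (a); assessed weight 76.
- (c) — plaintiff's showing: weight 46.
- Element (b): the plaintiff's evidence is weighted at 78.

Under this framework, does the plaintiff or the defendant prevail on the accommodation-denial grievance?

At Stage 1 the plaintiff must meet a more-likely-than-not showing (weight is at least 55): on (a) the weight is 76, which does reach 55, so (a) meets the standard; on (b) the weight is 78, ≥ 55, so (b) meets the standard.
  All elements met. The plaintiff retains the burden for Stage 2.
At Stage 2 the plaintiff must meet clear and convincing evidence (weight is at least 72): on (c) the weight is 46, < 72, so (c) does not meet the standard.
  Not every element is met, so the plaintiff fails to carry Stage 2.
The defendant prevails.

defendant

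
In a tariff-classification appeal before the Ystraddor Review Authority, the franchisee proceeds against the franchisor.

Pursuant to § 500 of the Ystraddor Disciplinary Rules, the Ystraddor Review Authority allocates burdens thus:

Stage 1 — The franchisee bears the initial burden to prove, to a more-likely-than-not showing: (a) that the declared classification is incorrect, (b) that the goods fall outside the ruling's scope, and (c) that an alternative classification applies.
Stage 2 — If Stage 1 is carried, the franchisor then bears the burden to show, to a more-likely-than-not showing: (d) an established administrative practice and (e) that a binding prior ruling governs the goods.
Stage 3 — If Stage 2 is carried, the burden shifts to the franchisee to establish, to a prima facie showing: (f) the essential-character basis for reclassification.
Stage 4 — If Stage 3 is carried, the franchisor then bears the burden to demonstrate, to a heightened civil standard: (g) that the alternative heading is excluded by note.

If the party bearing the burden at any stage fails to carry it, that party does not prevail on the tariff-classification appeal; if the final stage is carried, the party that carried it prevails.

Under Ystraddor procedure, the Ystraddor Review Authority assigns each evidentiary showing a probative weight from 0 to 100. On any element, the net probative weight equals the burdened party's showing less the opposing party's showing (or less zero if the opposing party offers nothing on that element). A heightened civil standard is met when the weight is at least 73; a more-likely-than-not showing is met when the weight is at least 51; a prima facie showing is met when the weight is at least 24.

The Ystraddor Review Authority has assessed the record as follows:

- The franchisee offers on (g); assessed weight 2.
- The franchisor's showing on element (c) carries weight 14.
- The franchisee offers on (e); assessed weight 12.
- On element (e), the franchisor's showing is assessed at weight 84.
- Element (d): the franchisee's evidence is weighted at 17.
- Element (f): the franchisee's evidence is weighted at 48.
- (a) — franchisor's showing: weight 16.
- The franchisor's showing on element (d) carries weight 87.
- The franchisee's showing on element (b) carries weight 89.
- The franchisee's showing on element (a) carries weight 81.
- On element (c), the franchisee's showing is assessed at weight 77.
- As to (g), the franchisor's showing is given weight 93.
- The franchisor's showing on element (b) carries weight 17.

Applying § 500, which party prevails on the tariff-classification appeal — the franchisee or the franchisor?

franchisor

Stage 1 (franchisee, a more-likely-than-not showing, weight is at least 51): (a) net 81−16=65 ≥ 51 — meets; (b) net 89−17=72 ≥ 51 — meets; (c) net 77−14=63 ≥ 51 — meets.
  Stage 1 is satisfied; the onus moves to the franchisor.
Stage 2 (franchisor, a more-likely-than-not showing, weight is at least 51): (d) net 87−17=70 ≥ 51 — meets; (e) net 84−12=72 ≥ 51 — meets.
  Stage 2 is satisfied; the onus moves to the franchisee.
Stage 3 (franchisee, a prima facie showing, weight is at least 24): (f) 48 ≥ 24 — meets.
  All elements met. The burden passes to the franchisor.
Stage 4 (franchisor, a heightened civil standard, weight is at least 73): (g) net 93−2=91 ≥ 73 — meets.
  Stage 4 carried; the final stage is satisfied.
All stages carried — the franchisor prevails.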